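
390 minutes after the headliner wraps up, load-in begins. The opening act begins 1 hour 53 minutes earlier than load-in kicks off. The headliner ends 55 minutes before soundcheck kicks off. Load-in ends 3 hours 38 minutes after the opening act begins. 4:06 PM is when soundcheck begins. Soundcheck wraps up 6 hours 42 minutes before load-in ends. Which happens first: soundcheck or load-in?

The headliner ends at 4:06 PM − 55 min = 3:11 PM.
Load-in starts at 3:11 PM + 390 min = 9:41 PM.
Soundcheck starts at 4:06 PM and load-in starts at 9:41 PM, so soundcheck is first.

soundcheck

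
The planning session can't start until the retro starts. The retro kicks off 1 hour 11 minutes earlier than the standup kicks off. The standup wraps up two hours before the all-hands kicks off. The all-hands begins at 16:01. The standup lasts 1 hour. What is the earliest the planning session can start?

11:50

The standup ends at 16:01 − 120 min = 14:01.
The standup starts at 14:01 − 60 min = 13:01.
The retro starts at 13:01 − 71 min = 11:50.
The planning session is bounded by the retro, so the earliest it can start is 11:50.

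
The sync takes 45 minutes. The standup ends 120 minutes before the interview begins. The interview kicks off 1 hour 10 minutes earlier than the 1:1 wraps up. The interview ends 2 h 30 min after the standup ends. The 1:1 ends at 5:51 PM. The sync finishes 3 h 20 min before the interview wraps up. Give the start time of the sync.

1:06 PM

The interview starts at 5:51 PM − 70 min = 4:41 PM.
The standup ends at 4:41 PM − 120 min = 2:41 PM.
The interview ends at 2:41 PM + 150 min = 5:11 PM.
The sync ends at 5:11 PM − 200 min = 1:51 PM.
The sync starts at 1:51 PM − 45 min = 1:06 PM.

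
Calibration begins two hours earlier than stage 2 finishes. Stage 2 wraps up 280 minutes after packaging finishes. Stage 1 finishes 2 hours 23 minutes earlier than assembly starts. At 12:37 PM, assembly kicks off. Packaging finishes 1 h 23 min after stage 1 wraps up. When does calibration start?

2:17 PM

Stage 1 ends at 12:37 PM − 143 min = 10:14 AM.
Packaging ends at 10:14 AM + 83 min = 11:37 AM.
Stage 2 ends at 11:37 AM + 280 min = 4:17 PM.
Calibration starts at 4:17 PM − 120 min = 2:17 PM.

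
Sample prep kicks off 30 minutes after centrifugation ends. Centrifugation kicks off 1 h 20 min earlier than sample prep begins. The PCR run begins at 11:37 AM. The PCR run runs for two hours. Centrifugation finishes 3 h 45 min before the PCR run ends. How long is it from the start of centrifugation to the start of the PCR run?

2 h 35 min

The PCR run ends at 11:37 AM + 120 min = 1:37 PM.
Centrifugation ends at 1:37 PM − 225 min = 9:52 AM.
Sample prep starts at 9:52 AM + 30 min = 10:22 AM.
Centrifugation starts at 10:22 AM − 80 min = 9:02 AM.
From 9:02 AM to 11:37 AM is 2 h 35 min.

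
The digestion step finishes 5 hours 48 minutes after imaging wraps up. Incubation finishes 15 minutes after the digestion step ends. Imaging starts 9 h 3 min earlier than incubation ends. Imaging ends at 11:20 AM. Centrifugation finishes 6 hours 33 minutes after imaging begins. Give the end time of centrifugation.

The digestion step ends at 11:20 AM + 348 min = 5:08 PM.
Incubation ends at 5:08 PM + 15 min = 5:23 PM.
Imaging starts at 5:23 PM − 543 min = 8:20 AM.
Centrifugation ends at 8:20 AM + 393 min = 2:53 PM.

2:53 PM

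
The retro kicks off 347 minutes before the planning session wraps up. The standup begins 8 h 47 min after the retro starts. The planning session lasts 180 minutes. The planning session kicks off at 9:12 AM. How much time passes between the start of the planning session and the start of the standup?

The planning session ends at 9:12 AM + 180 min = 12:12 PM.
The retro starts at 12:12 PM − 347 min = 6:25 AM.
The standup starts at 6:25 AM + 527 min = 3:12 PM.
From 9:12 AM to 3:12 PM is 6 hours.

6 hours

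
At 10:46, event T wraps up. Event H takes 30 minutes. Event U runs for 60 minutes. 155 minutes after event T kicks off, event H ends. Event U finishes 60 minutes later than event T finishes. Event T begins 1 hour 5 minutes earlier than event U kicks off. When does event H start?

11:46

Event U ends at 10:46 + 60 min = 11:46.
Event U starts at 11:46 − 60 min = 10:46.
Event T starts at 10:46 − 65 min = 09:41.
Event H ends at 09:41 + 155 min = 12:16.
Event H starts at 12:16 − 30 min = 11:46.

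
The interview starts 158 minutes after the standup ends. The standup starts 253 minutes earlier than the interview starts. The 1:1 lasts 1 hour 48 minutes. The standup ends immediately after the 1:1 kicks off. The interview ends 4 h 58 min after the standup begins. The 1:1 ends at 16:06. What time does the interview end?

The 1:1 starts at 16:06 − 108 min = 14:18.
So the standup ends at 14:18.
The interview starts at 14:18 + 158 min = 16:56.
The standup starts at 16:56 − 253 min = 12:43.
The interview ends at 12:43 + 298 min = 17:41.

17:41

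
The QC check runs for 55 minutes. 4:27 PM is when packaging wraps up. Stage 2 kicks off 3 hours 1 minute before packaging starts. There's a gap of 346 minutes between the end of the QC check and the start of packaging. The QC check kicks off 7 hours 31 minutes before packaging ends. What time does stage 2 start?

12:36 PM

The QC check starts at 4:27 PM − 451 min = 8:56 AM.
The QC check ends at 8:56 AM + 55 min = 9:51 AM.
Packaging starts at 9:51 AM + 346 min = 3:37 PM.
Stage 2 starts at 3:37 PM − 181 min = 12:36 PM.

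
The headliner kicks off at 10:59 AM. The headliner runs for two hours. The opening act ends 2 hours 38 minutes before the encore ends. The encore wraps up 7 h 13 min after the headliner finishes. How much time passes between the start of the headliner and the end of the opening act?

The headliner ends at 10:59 AM + 120 min = 12:59 PM.
The encore ends at 12:59 PM + 433 min = 8:12 PM.
The opening act ends at 8:12 PM − 158 min = 5:34 PM.
From 10:59 AM to 5:34 PM is 395 minutes.

395 minutes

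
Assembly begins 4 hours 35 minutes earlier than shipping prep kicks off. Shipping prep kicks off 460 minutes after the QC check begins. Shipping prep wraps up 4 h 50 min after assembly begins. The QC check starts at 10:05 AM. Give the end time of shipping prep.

6:00 PM

Shipping prep starts at 10:05 AM + 460 min = 5:45 PM.
Assembly starts at 5:45 PM − 275 min = 1:10 PM.
Shipping prep ends at 1:10 PM + 290 min = 6:00 PM.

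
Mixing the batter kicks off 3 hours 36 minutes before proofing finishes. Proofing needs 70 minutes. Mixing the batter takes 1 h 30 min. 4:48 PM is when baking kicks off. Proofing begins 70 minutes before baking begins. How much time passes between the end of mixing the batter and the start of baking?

2 hours 6 minutes

Proofing starts at 4:48 PM − 70 min = 3:38 PM.
Proofing ends at 3:38 PM + 70 min = 4:48 PM.
Mixing the batter starts at 4:48 PM − 216 min = 1:12 PM.
Mixing the batter ends at 1:12 PM + 90 min = 2:42 PM.
From 2:42 PM to 4:48 PM is 2 hours 6 minutes.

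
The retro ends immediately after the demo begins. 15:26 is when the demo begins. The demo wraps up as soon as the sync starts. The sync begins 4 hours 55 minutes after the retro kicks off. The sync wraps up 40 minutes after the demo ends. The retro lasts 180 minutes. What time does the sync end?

18:01

The retro ends at 15:26.
The retro starts at 15:26 − 180 min = 12:26.
The sync starts at 12:26 + 295 min = 17:21.
So the demo ends at 17:21.
The sync ends at 17:21 + 40 min = 18:01.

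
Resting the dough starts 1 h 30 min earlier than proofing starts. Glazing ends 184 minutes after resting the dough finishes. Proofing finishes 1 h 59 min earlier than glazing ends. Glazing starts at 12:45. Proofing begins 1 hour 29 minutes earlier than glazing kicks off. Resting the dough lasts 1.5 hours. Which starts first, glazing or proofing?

Proofing starts at 12:45 − 89 min = 11:16.
Glazing starts at 12:45 and proofing starts at 11:16, so proofing is first.

proofing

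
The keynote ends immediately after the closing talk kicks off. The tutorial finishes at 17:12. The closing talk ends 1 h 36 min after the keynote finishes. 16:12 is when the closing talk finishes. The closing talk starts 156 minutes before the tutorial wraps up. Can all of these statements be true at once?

Yes

The closing talk starts at 17:12 − 156 min = 14:36.
So the keynote ends at 14:36.
The closing talk ends at 14:36 + 96 min = 16:12.
That matches the stated 16:12, so the schedule is consistent.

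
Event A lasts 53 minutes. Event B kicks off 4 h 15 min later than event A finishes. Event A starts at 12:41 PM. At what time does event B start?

5:49 PM

Event A ends at 12:41 PM + 53 min = 1:34 PM.
Event B starts at 1:34 PM + 255 min = 5:49 PM.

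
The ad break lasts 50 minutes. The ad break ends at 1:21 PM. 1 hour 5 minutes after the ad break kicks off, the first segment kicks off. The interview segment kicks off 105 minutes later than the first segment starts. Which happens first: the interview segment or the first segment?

The ad break starts at 1:21 PM − 50 min = 12:31 PM.
The first segment starts at 12:31 PM + 65 min = 1:36 PM.
The interview segment starts at 1:36 PM + 105 min = 3:21 PM.
The interview segment starts at 3:21 PM and the first segment starts at 1:36 PM, so the first segment is first.

the first segment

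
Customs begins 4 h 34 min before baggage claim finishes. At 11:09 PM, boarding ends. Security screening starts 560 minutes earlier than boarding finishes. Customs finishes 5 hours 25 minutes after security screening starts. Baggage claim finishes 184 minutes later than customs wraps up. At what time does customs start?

5:44 PM

Security screening starts at 11:09 PM − 560 min = 1:49 PM.
Customs ends at 1:49 PM + 325 min = 7:14 PM.
Baggage claim ends at 7:14 PM + 184 min = 10:18 PM.
Customs starts at 10:18 PM − 274 min = 5:44 PM.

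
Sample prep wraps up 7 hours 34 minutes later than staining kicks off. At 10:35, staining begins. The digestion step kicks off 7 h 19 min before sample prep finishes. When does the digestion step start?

10:50

Sample prep ends at 10:35 + 454 min = 18:09.
The digestion step starts at 18:09 − 439 min = 10:50.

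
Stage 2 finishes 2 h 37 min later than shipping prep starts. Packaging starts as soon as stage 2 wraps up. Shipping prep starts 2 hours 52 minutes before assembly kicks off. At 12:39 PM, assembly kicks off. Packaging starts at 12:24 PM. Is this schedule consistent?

Yes

Shipping prep starts at 12:39 PM − 172 min = 9:47 AM.
Stage 2 ends at 9:47 AM + 157 min = 12:24 PM.
So packaging starts at 12:24 PM.
That matches the stated 12:24 PM, so the schedule is consistent.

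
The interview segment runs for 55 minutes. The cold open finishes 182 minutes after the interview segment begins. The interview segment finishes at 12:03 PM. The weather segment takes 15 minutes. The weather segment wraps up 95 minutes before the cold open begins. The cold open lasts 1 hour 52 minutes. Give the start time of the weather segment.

10:28 AM

The interview segment starts at 12:03 PM − 55 min = 11:08 AM.
The cold open ends at 11:08 AM + 182 min = 2:10 PM.
The cold open starts at 2:10 PM − 112 min = 12:18 PM.
The weather segment ends at 12:18 PM − 95 min = 10:43 AM.
The weather segment starts at 10:43 AM − 15 min = 10:28 AM.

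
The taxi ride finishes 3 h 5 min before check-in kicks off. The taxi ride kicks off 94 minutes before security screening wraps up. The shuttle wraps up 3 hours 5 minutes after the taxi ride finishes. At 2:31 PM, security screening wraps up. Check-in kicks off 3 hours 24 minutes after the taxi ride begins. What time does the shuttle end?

4:21 PM

The taxi ride starts at 2:31 PM − 94 min = 12:57 PM.
Check-in starts at 12:57 PM + 204 min = 4:21 PM.
The taxi ride ends at 4:21 PM − 185 min = 1:16 PM.
The shuttle ends at 1:16 PM + 185 min = 4:21 PM.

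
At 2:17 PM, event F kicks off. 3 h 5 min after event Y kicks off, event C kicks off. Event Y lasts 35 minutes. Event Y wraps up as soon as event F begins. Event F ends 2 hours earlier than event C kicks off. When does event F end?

2:47 PM

Event Y ends at 2:17 PM.
Event Y starts at 2:17 PM − 35 min = 1:42 PM.
Event C starts at 1:42 PM + 185 min = 4:47 PM.
Event F ends at 4:47 PM − 120 min = 2:47 PM.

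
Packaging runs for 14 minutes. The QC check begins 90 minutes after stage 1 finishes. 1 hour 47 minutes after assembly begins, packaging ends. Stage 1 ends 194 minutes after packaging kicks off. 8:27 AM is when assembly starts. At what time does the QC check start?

Packaging ends at 8:27 AM + 107 min = 10:14 AM.
Packaging starts at 10:14 AM − 14 min = 10:00 AM.
Stage 1 ends at 10:00 AM + 194 min = 1:14 PM.
The QC check starts at 1:14 PM + 90 min = 2:44 PM.

2:44 PM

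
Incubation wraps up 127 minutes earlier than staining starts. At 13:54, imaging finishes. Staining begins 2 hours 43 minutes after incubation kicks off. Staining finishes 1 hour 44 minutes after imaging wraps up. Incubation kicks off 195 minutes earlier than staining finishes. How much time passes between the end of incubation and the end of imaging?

55 minutes

Staining ends at 13:54 + 104 min = 15:38.
Incubation starts at 15:38 − 195 min = 12:23.
Staining starts at 12:23 + 163 min = 15:06.
Incubation ends at 15:06 − 127 min = 12:59.
From 12:59 to 13:54 is 55 minutes.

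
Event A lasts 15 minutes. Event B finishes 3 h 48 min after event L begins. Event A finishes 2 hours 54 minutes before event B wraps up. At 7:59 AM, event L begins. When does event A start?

Event B ends at 7:59 AM + 228 min = 11:47 AM.
Event A ends at 11:47 AM − 174 min = 8:53 AM.
Event A starts at 8:53 AM − 15 min = 8:38 AM.

8:38 AM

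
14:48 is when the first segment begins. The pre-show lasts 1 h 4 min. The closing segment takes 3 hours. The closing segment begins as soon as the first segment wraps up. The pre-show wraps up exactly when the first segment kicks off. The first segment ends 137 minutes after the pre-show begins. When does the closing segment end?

19:01

The pre-show ends at 14:48.
The pre-show starts at 14:48 − 64 min = 13:44.
The first segment ends at 13:44 + 137 min = 16:01.
So the closing segment starts at 16:01.
The closing segment ends at 16:01 + 180 min = 19:01.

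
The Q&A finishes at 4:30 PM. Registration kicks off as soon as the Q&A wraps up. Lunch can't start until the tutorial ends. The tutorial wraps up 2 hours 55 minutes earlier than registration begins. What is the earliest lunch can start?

Registration starts at 4:30 PM.
The tutorial ends at 4:30 PM − 175 min = 1:35 PM.
Lunch is bounded by the tutorial, so the earliest it can start is 1:35 PM.

1:35 PM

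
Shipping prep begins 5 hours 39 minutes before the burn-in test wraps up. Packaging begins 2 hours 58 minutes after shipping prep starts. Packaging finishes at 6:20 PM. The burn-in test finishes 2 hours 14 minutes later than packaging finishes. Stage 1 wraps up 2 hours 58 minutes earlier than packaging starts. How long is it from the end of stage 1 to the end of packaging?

The burn-in test ends at 6:20 PM + 134 min = 8:34 PM.
Shipping prep starts at 8:34 PM − 339 min = 2:55 PM.
Packaging starts at 2:55 PM + 178 min = 5:53 PM.
Stage 1 ends at 5:53 PM − 178 min = 2:55 PM.
From 2:55 PM to 6:20 PM is 3 hours 25 minutes.

3 hours 25 minutes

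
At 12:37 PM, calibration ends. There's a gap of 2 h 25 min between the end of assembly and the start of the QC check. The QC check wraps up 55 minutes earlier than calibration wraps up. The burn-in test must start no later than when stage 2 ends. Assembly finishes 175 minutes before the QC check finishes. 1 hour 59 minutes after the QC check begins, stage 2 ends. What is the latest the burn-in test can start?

The QC check ends at 12:37 PM − 55 min = 11:42 AM.
Assembly ends at 11:42 AM − 175 min = 8:47 AM.
The QC check starts at 8:47 AM + 145 min = 11:12 AM.
Stage 2 ends at 11:12 AM + 119 min = 1:11 PM.
The burn-in test is bounded by stage 2, so the latest it can start is 1:11 PM.

1:11 PM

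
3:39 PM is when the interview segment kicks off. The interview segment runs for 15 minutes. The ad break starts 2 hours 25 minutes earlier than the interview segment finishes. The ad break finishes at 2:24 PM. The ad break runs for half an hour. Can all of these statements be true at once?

No

The interview segment ends at 3:39 PM + 15 min = 3:54 PM.
The ad break starts at 3:54 PM − 145 min = 1:29 PM.
The ad break ends at 1:29 PM + 30 min = 1:59 PM.
But the ad break is also said to end at 2:24 PM — a 25-minute conflict.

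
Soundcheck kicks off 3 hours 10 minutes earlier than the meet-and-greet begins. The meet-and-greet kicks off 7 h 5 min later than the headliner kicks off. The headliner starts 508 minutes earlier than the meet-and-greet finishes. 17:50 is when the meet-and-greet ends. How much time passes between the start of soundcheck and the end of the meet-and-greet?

4 h 33 min

The headliner starts at 17:50 − 508 min = 09:22.
The meet-and-greet starts at 09:22 + 425 min = 16:27.
Soundcheck starts at 16:27 − 190 min = 13:17.
From 13:17 to 17:50 is 4 h 33 min.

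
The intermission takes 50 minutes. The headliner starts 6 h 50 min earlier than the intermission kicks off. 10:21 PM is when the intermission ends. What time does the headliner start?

2:41 PM

The intermission starts at 10:21 PM − 50 min = 9:31 PM.
The headliner starts at 9:31 PM − 410 min = 2:41 PM.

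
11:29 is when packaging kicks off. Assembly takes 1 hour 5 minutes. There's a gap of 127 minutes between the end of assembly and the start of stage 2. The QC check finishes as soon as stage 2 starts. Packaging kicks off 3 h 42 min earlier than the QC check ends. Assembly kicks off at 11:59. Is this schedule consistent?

Yes

Assembly ends at 11:59 + 65 min = 13:04.
Stage 2 starts at 13:04 + 127 min = 15:11.
So the QC check ends at 15:11.
Packaging starts at 15:11 − 222 min = 11:29.
That matches the stated 11:29, so the schedule is consistent.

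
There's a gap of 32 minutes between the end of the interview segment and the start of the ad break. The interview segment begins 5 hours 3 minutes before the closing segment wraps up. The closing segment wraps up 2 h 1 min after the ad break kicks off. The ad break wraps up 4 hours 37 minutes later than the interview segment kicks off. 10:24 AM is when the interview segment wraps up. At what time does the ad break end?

The ad break starts at 10:24 AM + 32 min = 10:56 AM.
The closing segment ends at 10:56 AM + 121 min = 12:57 PM.
The interview segment starts at 12:57 PM − 303 min = 7:54 AM.
The ad break ends at 7:54 AM + 277 min = 12:31 PM.

12:31 PM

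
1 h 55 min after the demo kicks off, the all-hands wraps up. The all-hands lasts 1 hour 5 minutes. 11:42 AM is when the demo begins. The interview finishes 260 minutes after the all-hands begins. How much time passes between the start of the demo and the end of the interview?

5 h 10 min

The all-hands ends at 11:42 AM + 115 min = 1:37 PM.
The all-hands starts at 1:37 PM − 65 min = 12:32 PM.
The interview ends at 12:32 PM + 260 min = 4:52 PM.
From 11:42 AM to 4:52 PM is 5 h 10 min.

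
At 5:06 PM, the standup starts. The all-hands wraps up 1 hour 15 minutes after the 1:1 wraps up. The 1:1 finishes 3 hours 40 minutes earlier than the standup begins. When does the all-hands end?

The 1:1 ends at 5:06 PM − 220 min = 1:26 PM.
The all-hands ends at 1:26 PM + 75 min = 2:41 PM.

2:41 PM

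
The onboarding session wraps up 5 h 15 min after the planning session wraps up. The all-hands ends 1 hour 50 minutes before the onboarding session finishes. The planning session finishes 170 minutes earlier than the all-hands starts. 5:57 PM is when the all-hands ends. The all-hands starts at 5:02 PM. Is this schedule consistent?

The planning session ends at 5:02 PM − 170 min = 2:12 PM.
The onboarding session ends at 2:12 PM + 315 min = 7:27 PM.
The all-hands ends at 7:27 PM − 110 min = 5:37 PM.
But the all-hands is also said to end at 5:57 PM — a 20-minute conflict.

No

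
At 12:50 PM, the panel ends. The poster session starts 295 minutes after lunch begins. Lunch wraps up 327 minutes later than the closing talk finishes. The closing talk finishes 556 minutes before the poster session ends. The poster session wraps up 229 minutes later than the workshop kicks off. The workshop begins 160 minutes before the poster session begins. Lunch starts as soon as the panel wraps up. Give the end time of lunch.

3:05 PM

Lunch starts at 12:50 PM.
The poster session starts at 12:50 PM + 295 min = 5:45 PM.
The workshop starts at 5:45 PM − 160 min = 3:05 PM.
The poster session ends at 3:05 PM + 229 min = 6:54 PM.
The closing talk ends at 6:54 PM − 556 min = 9:38 AM.
Lunch ends at 9:38 AM + 327 min = 3:05 PM.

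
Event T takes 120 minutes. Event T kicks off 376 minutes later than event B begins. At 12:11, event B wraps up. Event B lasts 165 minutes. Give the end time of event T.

17:42

Event B starts at 12:11 − 165 min = 09:26.
Event T starts at 09:26 + 376 min = 15:42.
Event T ends at 15:42 + 120 min = 17:42.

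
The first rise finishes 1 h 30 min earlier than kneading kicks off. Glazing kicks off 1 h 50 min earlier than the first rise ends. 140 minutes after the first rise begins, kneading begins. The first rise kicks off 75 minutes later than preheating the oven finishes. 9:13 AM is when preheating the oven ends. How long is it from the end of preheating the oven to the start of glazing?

The first rise starts at 9:13 AM + 75 min = 10:28 AM.
Kneading starts at 10:28 AM + 140 min = 12:48 PM.
The first rise ends at 12:48 PM − 90 min = 11:18 AM.
Glazing starts at 11:18 AM − 110 min = 9:28 AM.
From 9:13 AM to 9:28 AM is 15 minutes.

15 minutes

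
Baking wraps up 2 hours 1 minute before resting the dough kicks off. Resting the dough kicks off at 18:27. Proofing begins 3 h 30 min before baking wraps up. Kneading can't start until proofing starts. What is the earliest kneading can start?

12:56

Baking ends at 18:27 − 121 min = 16:26.
Proofing starts at 16:26 − 210 min = 12:56.
Kneading is bounded by proofing, so the earliest it can start is 12:56.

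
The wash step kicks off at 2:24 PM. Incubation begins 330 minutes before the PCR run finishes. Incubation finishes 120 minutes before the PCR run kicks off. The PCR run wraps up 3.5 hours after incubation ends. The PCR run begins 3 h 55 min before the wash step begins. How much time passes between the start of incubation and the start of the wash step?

475 minutes

The PCR run starts at 2:24 PM − 235 min = 10:29 AM.
Incubation ends at 10:29 AM − 120 min = 8:29 AM.
The PCR run ends at 8:29 AM + 210 min = 11:59 AM.
Incubation starts at 11:59 AM − 330 min = 6:29 AM.
From 6:29 AM to 2:24 PM is 475 minutes.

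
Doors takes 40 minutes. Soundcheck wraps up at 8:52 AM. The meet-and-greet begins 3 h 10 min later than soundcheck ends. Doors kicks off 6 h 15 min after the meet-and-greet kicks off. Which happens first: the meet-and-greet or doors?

The meet-and-greet starts at 8:52 AM + 190 min = 12:02 PM.
Doors starts at 12:02 PM + 375 min = 6:17 PM.
The meet-and-greet starts at 12:02 PM and doors starts at 6:17 PM, so the meet-and-greet is first.

the meet-and-greet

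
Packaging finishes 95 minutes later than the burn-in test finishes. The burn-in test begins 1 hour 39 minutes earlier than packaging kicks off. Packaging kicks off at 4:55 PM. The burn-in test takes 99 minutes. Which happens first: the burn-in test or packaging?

The burn-in test starts at 4:55 PM − 99 min = 3:16 PM.
The burn-in test starts at 3:16 PM and packaging starts at 4:55 PM, so the burn-in test is first.

the burn-in test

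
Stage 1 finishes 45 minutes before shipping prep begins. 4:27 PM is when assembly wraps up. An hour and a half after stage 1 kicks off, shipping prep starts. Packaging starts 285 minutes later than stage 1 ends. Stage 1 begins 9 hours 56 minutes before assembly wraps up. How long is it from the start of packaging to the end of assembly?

4 hours 26 minutes

Stage 1 starts at 4:27 PM − 596 min = 6:31 AM.
Shipping prep starts at 6:31 AM + 90 min = 8:01 AM.
Stage 1 ends at 8:01 AM − 45 min = 7:16 AM.
Packaging starts at 7:16 AM + 285 min = 12:01 PM.
From 12:01 PM to 4:27 PM is 4 hours 26 minutes.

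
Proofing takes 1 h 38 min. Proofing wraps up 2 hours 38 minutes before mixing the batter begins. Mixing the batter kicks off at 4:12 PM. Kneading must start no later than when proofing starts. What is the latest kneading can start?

Proofing ends at 4:12 PM − 158 min = 1:34 PM.
Proofing starts at 1:34 PM − 98 min = 11:56 AM.
Kneading is bounded by proofing, so the latest it can start is 11:56 AM.

11:56 AM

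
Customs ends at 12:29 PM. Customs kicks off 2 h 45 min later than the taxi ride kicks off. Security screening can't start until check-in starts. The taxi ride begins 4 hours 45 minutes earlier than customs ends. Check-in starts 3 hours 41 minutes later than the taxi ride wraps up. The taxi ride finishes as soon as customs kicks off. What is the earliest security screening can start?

The taxi ride starts at 12:29 PM − 285 min = 7:44 AM.
Customs starts at 7:44 AM + 165 min = 10:29 AM.
So the taxi ride ends at 10:29 AM.
Check-in starts at 10:29 AM + 221 min = 2:10 PM.
Security screening is bounded by check-in, so the earliest it can start is 2:10 PM.

2:10 PM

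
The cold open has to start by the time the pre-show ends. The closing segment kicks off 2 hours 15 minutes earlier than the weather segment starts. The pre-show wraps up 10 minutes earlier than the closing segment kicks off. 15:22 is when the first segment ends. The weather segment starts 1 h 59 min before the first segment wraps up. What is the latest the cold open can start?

10:58

The weather segment starts at 15:22 − 119 min = 13:23.
The closing segment starts at 13:23 − 135 min = 11:08.
The pre-show ends at 11:08 − 10 min = 10:58.
The cold open is bounded by the pre-show, so the latest it can start is 10:58.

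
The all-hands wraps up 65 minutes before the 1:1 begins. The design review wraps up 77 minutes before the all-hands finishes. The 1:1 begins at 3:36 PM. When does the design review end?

The all-hands ends at 3:36 PM − 65 min = 2:31 PM.
The design review ends at 2:31 PM − 77 min = 1:14 PM.

1:14 PM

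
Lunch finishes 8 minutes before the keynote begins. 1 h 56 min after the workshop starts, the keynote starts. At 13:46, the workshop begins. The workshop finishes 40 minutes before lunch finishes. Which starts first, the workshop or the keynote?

The keynote starts at 13:46 + 116 min = 15:42.
The workshop starts at 13:46 and the keynote starts at 15:42, so the workshop is first.

the workshop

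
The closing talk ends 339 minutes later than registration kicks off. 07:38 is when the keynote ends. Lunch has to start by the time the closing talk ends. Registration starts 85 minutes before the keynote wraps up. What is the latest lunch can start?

Registration starts at 07:38 − 85 min = 06:13.
The closing talk ends at 06:13 + 339 min = 11:52.
Lunch is bounded by the closing talk, so the latest it can start is 11:52.

11:52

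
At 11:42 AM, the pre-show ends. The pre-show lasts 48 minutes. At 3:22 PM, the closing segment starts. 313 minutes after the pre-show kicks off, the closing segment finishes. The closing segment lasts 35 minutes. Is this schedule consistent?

No

The pre-show starts at 11:42 AM − 48 min = 10:54 AM.
The closing segment ends at 10:54 AM + 313 min = 4:07 PM.
The closing segment starts at 4:07 PM − 35 min = 3:32 PM.
But the closing segment is also said to start at 3:22 PM — a 10-minute conflict.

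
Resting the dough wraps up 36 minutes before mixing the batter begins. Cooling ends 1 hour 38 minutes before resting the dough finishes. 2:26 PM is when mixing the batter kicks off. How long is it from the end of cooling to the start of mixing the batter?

Resting the dough ends at 2:26 PM − 36 min = 1:50 PM.
Cooling ends at 1:50 PM − 98 min = 12:12 PM.
From 12:12 PM to 2:26 PM is 2 hours 14 minutes.

2 hours 14 minutes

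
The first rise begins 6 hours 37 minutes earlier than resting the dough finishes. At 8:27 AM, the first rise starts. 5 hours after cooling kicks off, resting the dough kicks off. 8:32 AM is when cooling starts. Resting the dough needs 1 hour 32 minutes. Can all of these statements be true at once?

Resting the dough starts at 8:32 AM + 300 min = 1:32 PM.
Resting the dough ends at 1:32 PM + 92 min = 3:04 PM.
The first rise starts at 3:04 PM − 397 min = 8:27 AM.
That matches the stated 8:27 AM, so the schedule is consistent.

Yes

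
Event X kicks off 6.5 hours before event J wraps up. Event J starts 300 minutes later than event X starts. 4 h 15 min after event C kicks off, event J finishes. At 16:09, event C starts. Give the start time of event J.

18:54

Event J ends at 16:09 + 255 min = 20:24.
Event X starts at 20:24 − 390 min = 13:54.
Event J starts at 13:54 + 300 min = 18:54.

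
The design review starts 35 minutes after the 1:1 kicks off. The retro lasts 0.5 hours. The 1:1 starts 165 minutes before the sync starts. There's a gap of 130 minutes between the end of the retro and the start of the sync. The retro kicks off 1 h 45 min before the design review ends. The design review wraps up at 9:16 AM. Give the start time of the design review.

The retro starts at 9:16 AM − 105 min = 7:31 AM.
The retro ends at 7:31 AM + 30 min = 8:01 AM.
The sync starts at 8:01 AM + 130 min = 10:11 AM.
The 1:1 starts at 10:11 AM − 165 min = 7:26 AM.
The design review starts at 7:26 AM + 35 min = 8:01 AM.

8:01 AM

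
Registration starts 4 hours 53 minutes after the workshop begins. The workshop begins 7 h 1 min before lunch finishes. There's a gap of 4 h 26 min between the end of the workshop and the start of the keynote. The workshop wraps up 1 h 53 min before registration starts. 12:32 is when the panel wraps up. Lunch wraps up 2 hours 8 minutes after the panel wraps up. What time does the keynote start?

Lunch ends at 12:32 + 128 min = 14:40.
The workshop starts at 14:40 − 421 min = 07:39.
Registration starts at 07:39 + 293 min = 12:32.
The workshop ends at 12:32 − 113 min = 10:39.
The keynote starts at 10:39 + 266 min = 15:05.

15:05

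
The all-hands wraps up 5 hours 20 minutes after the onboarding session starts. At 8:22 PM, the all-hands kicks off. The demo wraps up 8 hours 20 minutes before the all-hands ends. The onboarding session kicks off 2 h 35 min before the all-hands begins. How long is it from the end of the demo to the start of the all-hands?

The onboarding session starts at 8:22 PM − 155 min = 5:47 PM.
The all-hands ends at 5:47 PM + 320 min = 11:07 PM.
The demo ends at 11:07 PM − 500 min = 2:47 PM.
From 2:47 PM to 8:22 PM is 5 hours 35 minutes.

5 hours 35 minutes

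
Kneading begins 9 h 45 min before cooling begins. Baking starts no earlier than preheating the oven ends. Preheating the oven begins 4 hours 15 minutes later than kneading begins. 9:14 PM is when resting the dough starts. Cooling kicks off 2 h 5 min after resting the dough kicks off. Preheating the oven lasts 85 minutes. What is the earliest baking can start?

7:14 PM

Cooling starts at 9:14 PM + 125 min = 11:19 PM.
Kneading starts at 11:19 PM − 585 min = 1:34 PM.
Preheating the oven starts at 1:34 PM + 255 min = 5:49 PM.
Preheating the oven ends at 5:49 PM + 85 min = 7:14 PM.
Baking is bounded by preheating the oven, so the earliest it can start is 7:14 PM.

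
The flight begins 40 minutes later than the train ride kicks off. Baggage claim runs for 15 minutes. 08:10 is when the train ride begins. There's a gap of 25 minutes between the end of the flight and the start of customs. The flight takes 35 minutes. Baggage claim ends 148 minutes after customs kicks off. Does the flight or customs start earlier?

The flight starts at 08:10 + 40 min = 08:50.
The flight ends at 08:50 + 35 min = 09:25.
Customs starts at 09:25 + 25 min = 09:50.
The flight starts at 08:50 and customs starts at 09:50, so the flight is first.

the flight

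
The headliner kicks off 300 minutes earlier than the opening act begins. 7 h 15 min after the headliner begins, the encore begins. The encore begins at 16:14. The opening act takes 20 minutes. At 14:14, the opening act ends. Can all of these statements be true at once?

No

The opening act starts at 14:14 − 20 min = 13:54.
The headliner starts at 13:54 − 300 min = 08:54.
The encore starts at 08:54 + 435 min = 16:09.
But the encore is also said to start at 16:14 — a 5-minute conflict.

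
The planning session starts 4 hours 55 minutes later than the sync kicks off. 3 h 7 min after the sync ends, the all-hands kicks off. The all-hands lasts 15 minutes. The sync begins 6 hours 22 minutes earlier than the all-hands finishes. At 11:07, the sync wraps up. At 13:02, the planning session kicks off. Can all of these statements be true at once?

The all-hands starts at 11:07 + 187 min = 14:14.
The all-hands ends at 14:14 + 15 min = 14:29.
The sync starts at 14:29 − 382 min = 08:07.
The planning session starts at 08:07 + 295 min = 13:02.
That matches the stated 13:02, so the schedule is consistent.

Yes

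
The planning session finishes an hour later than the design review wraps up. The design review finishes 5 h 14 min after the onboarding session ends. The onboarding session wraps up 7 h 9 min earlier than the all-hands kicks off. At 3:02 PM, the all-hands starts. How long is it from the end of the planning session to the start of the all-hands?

55 minutes

The onboarding session ends at 3:02 PM − 429 min = 7:53 AM.
The design review ends at 7:53 AM + 314 min = 1:07 PM.
The planning session ends at 1:07 PM + 60 min = 2:07 PM.
From 2:07 PM to 3:02 PM is 55 minutes.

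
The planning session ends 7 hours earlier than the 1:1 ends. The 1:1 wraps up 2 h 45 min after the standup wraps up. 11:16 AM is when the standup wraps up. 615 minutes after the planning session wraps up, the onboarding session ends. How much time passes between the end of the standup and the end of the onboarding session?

6 hours

The 1:1 ends at 11:16 AM + 165 min = 2:01 PM.
The planning session ends at 2:01 PM − 420 min = 7:01 AM.
The onboarding session ends at 7:01 AM + 615 min = 5:16 PM.
From 11:16 AM to 5:16 PM is 6 hours.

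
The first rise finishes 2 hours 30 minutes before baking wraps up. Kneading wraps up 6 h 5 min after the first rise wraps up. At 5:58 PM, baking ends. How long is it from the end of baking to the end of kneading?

The first rise ends at 5:58 PM − 150 min = 3:28 PM.
Kneading ends at 3:28 PM + 365 min = 9:33 PM.
From 5:58 PM to 9:33 PM is 3 hours 35 minutes.

3 hours 35 minutes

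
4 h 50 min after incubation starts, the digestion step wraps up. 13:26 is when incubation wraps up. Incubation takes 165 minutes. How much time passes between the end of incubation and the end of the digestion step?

2 h 5 min

Incubation starts at 13:26 − 165 min = 10:41.
The digestion step ends at 10:41 + 290 min = 15:31.
From 13:26 to 15:31 is 2 h 5 min.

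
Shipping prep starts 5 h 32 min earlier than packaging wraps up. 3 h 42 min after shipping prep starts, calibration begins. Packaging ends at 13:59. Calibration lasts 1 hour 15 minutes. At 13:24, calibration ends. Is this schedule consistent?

Yes

Shipping prep starts at 13:59 − 332 min = 08:27.
Calibration starts at 08:27 + 222 min = 12:09.
Calibration ends at 12:09 + 75 min = 13:24.
That matches the stated 13:24, so the schedule is consistent.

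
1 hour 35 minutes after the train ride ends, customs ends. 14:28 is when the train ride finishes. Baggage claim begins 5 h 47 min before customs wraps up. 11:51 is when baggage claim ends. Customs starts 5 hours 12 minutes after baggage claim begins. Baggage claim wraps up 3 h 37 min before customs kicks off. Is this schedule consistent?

Customs ends at 14:28 + 95 min = 16:03.
Baggage claim starts at 16:03 − 347 min = 10:16.
Customs starts at 10:16 + 312 min = 15:28.
Baggage claim ends at 15:28 − 217 min = 11:51.
That matches the stated 11:51, so the schedule is consistent.

Yes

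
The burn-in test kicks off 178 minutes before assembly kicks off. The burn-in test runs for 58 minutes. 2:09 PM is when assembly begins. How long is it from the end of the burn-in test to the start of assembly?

The burn-in test starts at 2:09 PM − 178 min = 11:11 AM.
The burn-in test ends at 11:11 AM + 58 min = 12:09 PM.
From 12:09 PM to 2:09 PM is 2 hours.

2 hours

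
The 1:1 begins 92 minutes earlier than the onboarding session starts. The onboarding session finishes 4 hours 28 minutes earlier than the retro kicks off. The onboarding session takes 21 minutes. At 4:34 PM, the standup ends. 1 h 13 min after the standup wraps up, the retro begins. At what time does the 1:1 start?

11:26 AM

The retro starts at 4:34 PM + 73 min = 5:47 PM.
The onboarding session ends at 5:47 PM − 268 min = 1:19 PM.
The onboarding session starts at 1:19 PM − 21 min = 12:58 PM.
The 1:1 starts at 12:58 PM − 92 min = 11:26 AM.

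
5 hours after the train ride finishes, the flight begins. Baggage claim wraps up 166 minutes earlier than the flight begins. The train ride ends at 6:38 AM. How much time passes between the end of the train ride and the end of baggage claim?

134 minutes

The flight starts at 6:38 AM + 300 min = 11:38 AM.
Baggage claim ends at 11:38 AM − 166 min = 8:52 AM.
From 6:38 AM to 8:52 AM is 134 minutes.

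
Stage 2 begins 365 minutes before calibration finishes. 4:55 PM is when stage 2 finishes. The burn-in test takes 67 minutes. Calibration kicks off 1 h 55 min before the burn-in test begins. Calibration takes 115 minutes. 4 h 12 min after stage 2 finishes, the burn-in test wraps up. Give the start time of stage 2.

1:55 PM

The burn-in test ends at 4:55 PM + 252 min = 9:07 PM.
The burn-in test starts at 9:07 PM − 67 min = 8:00 PM.
Calibration starts at 8:00 PM − 115 min = 6:05 PM.
Calibration ends at 6:05 PM + 115 min = 8:00 PM.
Stage 2 starts at 8:00 PM − 365 min = 1:55 PM.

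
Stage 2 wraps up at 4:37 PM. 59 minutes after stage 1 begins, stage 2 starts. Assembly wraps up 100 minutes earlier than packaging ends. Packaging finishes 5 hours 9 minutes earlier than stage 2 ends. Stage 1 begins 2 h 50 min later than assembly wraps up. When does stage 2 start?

1:37 PM

Packaging ends at 4:37 PM − 309 min = 11:28 AM.
Assembly ends at 11:28 AM − 100 min = 9:48 AM.
Stage 1 starts at 9:48 AM + 170 min = 12:38 PM.
Stage 2 starts at 12:38 PM + 59 min = 1:37 PM.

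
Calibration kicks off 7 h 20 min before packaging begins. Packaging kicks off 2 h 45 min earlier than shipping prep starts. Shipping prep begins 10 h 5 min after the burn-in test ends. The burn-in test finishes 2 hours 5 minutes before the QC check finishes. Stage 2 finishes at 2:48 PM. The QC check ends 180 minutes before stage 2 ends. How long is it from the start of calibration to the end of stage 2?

5 hours 5 minutes

The QC check ends at 2:48 PM − 180 min = 11:48 AM.
The burn-in test ends at 11:48 AM − 125 min = 9:43 AM.
Shipping prep starts at 9:43 AM + 605 min = 7:48 PM.
Packaging starts at 7:48 PM − 165 min = 5:03 PM.
Calibration starts at 5:03 PM − 440 min = 9:43 AM.
From 9:43 AM to 2:48 PM is 5 hours 5 minutes.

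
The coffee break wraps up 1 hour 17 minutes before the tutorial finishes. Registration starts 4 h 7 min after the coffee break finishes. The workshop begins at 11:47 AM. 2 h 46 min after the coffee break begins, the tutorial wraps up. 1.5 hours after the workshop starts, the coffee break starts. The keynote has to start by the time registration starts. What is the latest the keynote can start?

6:53 PM

The coffee break starts at 11:47 AM + 90 min = 1:17 PM.
The tutorial ends at 1:17 PM + 166 min = 4:03 PM.
The coffee break ends at 4:03 PM − 77 min = 2:46 PM.
Registration starts at 2:46 PM + 247 min = 6:53 PM.
The keynote is bounded by registration, so the latest it can start is 6:53 PM.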